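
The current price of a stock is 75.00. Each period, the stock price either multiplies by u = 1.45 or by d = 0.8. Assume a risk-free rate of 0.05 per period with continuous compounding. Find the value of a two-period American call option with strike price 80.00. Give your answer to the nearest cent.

13.51

Risk-neutral probability p = (e^0.05 − 0.8)/(1.45 − 0.8) = 0.2513/0.6500 = 0.3866
Terminal stock prices: S_uu = 157.7, S_ud = 87, S_dd = 48
Terminal payoffs (S − K): max(77.69, 0) = 77.69, max(7, 0) = 7, max(-32, 0) = 0
Node u (S = 108.8): continuation = e^(−0.05)·[0.3866·77.6875 + 0.6134·7.0000] = 32.6516; exercise value = 28.7500 ≤ continuation, so V_u = 32.6516
Node d (S = 60): continuation = e^(−0.05)·[0.3866·7.0000 + 0.6134·0.0000] = 2.5740; exercise value = 0.0000 ≤ continuation, so V_d = 2.5740
Node 0 (S = 75): continuation = e^(−0.05)·[0.3866·32.6516 + 0.6134·2.5740] = 13.5086; exercise value = 0.0000 ≤ continuation, so V_0 = 13.5086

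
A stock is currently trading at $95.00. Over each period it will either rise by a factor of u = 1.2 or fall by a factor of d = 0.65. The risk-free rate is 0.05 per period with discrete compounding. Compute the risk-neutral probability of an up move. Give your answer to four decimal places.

Risk-neutral probability p = (1 + 0.05 − 0.65)/(1.2 − 0.65) = 0.4000/0.5500 = 0.7273

p = 0.7273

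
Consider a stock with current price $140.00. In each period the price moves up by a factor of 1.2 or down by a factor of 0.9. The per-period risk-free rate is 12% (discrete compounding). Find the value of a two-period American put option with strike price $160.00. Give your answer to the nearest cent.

$20.00

Risk-neutral probability p = (1 + 0.12 − 0.9)/(1.2 − 0.9) = 0.2200/0.3000 = 0.7333
Terminal stock prices: S_uu = 201.6, S_ud = 151.2, S_dd = 113.4
Terminal payoffs (K − S): max(-41.6, 0) = 0, max(8.8, 0) = 8.8, max(46.6, 0) = 46.6
Node u (S = 168): continuation = 1/1.12·[0.7333·0.0000 + 0.2667·8.8000] = 2.0952; exercise value = 0.0000 ≤ continuation, so V_u = 2.0952
Node d (S = 126): continuation = 1/1.12·[0.7333·8.8000 + 0.2667·46.6000] = 16.8571; exercise value = 34.0000 > continuation, so V_d = 34.0000 (exercise)
Node 0 (S = 140): continuation = 1/1.12·[0.7333·2.0952 + 0.2667·34.0000] = 9.4671; exercise value = 20.0000 > continuation, so V_0 = 20.0000 (exercise)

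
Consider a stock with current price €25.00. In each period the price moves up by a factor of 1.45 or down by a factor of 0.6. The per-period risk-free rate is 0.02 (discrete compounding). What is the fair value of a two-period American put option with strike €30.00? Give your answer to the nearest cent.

Risk-neutral probability p = (1 + 0.02 − 0.6)/(1.45 − 0.6) = 0.4200/0.8500 = 0.4941
Terminal stock prices: S_uu = 52.56, S_ud = 21.75, S_dd = 9
Terminal payoffs (K − S): max(-22.56, 0) = 0, max(8.25, 0) = 8.25, max(21, 0) = 21
Node u (S = 36.25): continuation = 1/1.02·[0.4941·0.0000 + 0.5059·8.2500] = 4.0917; exercise value = 0.0000 ≤ continuation, so V_u = 4.0917
Node d (S = 15): continuation = 1/1.02·[0.4941·8.2500 + 0.5059·21.0000] = 14.4118; exercise value = 15.0000 > continuation, so V_d = 15.0000 (exercise)
Node 0 (S = 25): continuation = 1/1.02·[0.4941·4.0917 + 0.5059·15.0000] = 9.4216; exercise value = 5.0000 ≤ continuation, so V_0 = 9.4216

€9.42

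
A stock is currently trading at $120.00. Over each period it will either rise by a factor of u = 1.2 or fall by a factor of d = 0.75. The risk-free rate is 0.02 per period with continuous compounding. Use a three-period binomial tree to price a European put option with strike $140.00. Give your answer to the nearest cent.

Risk-neutral probability p = (e^0.02 − 0.75)/(1.2 − 0.75) = 0.2702/0.4500 = 0.6004
Terminal stock prices: S_uuu = 207.4, S_uud = 129.6, S_udd = 81, S_ddd = 50.62
Terminal payoffs (K − S): max(-67.36, 0) = 0, max(10.4, 0) = 10.4, max(59, 0) = 59, max(89.38, 0) = 89.38
Node uu (S = 172.8): V_uu = e^(−0.02)·[0.6004·0.0000 + 0.3996·10.4000] = 4.0731
Node ud (S = 108): V_ud = e^(−0.02)·[0.6004·10.4000 + 0.3996·59.0000] = 29.2278
Node dd (S = 67.5): V_dd = e^(−0.02)·[0.6004·59.0000 + 0.3996·89.3750] = 69.7278
Node u (S = 144): V_u = e^(−0.02)·[0.6004·4.0731 + 0.3996·29.2278] = 13.8440
Node d (S = 90): V_d = e^(−0.02)·[0.6004·29.2278 + 0.3996·69.7278] = 44.5105
Node 0 (S = 120): V_0 = e^(−0.02)·[0.6004·13.8440 + 0.3996·44.5105] = 25.5802

$25.58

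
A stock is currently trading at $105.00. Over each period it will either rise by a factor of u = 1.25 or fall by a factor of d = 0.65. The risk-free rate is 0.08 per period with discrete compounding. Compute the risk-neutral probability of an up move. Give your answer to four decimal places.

Risk-neutral probability p = (1 + 0.08 − 0.65)/(1.25 − 0.65) = 0.4300/0.6000 = 0.7167

p = 0.7167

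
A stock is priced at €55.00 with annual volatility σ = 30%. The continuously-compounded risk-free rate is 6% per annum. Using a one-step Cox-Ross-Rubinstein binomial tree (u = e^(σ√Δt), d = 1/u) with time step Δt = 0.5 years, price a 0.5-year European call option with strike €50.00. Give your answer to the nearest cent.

CRR parameters: u = e^(σ√Δt) = e^(0.3·√0.5) = 1.2363, d = 1/u = 0.8089
Per-period rate: rΔt = 0.06·0.5 = 0.03, so R = e^0.03 = 1.0305
Risk-neutral probability p = (e^0.03 − 0.8089)/(1.2363 − 0.8089) = 0.2216/0.4275 = 0.5184
Terminal stock prices: S_u = 68, S_d = 44.49
Terminal payoffs (S − K): max(18, 0) = 18, max(-5.513, 0) = 0
Node 0 (S = 55): V_0 = e^(−0.03)·[0.5184·17.9971 + 0.4816·0.0000] = 9.0542

€9.05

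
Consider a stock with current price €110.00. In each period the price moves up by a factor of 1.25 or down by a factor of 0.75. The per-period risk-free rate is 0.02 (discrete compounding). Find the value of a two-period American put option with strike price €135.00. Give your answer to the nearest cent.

€31.29

Risk-neutral probability p = (1 + 0.02 − 0.75)/(1.25 − 0.75) = 0.2700/0.5000 = 0.5400
Terminal stock prices: S_uu = 171.9, S_ud = 103.1, S_dd = 61.88
Terminal payoffs (K − S): max(-36.88, 0) = 0, max(31.88, 0) = 31.88, max(73.12, 0) = 73.12
Node u (S = 137.5): continuation = 1/1.02·[0.5400·0.0000 + 0.4600·31.8750] = 14.3750; exercise value = 0.0000 ≤ continuation, so V_u = 14.3750
Node d (S = 82.5): continuation = 1/1.02·[0.5400·31.8750 + 0.4600·73.1250] = 49.8529; exercise value = 52.5000 > continuation, so V_d = 52.5000 (exercise)
Node 0 (S = 110): continuation = 1/1.02·[0.5400·14.3750 + 0.4600·52.5000] = 31.2868; exercise value = 25.0000 ≤ continuation, so V_0 = 31.2868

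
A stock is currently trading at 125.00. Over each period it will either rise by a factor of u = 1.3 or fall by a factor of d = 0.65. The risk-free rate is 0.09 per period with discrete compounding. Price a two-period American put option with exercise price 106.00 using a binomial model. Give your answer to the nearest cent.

Risk-neutral probability p = (1 + 0.09 − 0.65)/(1.3 − 0.65) = 0.4400/0.6500 = 0.6769
Terminal stock prices: S_uu = 211.3, S_ud = 105.6, S_dd = 52.81
Terminal payoffs (K − S): max(-105.3, 0) = 0, max(0.375, 0) = 0.375, max(53.19, 0) = 53.19
Node u (S = 162.5): continuation = 1/1.09·[0.6769·0.0000 + 0.3231·0.3750] = 0.1112; exercise value = 0.0000 ≤ continuation, so V_u = 0.1112
Node d (S = 81.25): continuation = 1/1.09·[0.6769·0.3750 + 0.3231·53.1875] = 15.9977; exercise value = 24.7500 > continuation, so V_d = 24.7500 (exercise)
Node 0 (S = 125): continuation = 1/1.09·[0.6769·0.1112 + 0.3231·24.7500] = 7.4049; exercise value = 0.0000 ≤ continuation, so V_0 = 7.4049

7.40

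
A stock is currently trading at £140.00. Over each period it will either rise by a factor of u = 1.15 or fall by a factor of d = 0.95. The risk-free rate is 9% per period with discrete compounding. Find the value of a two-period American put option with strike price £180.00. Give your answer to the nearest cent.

£40.00

Risk-neutral probability p = (1 + 0.09 − 0.95)/(1.15 − 0.95) = 0.1400/0.2000 = 0.7000
Terminal stock prices: S_uu = 185.1, S_ud = 152.9, S_dd = 126.3
Terminal payoffs (K − S): max(-5.15, 0) = 0, max(27.05, 0) = 27.05, max(53.65, 0) = 53.65
Node u (S = 161): continuation = 1/1.09·[0.7000·0.0000 + 0.3000·27.0500] = 7.4450; exercise value = 19.0000 > continuation, so V_u = 19.0000 (exercise)
Node d (S = 133): continuation = 1/1.09·[0.7000·27.0500 + 0.3000·53.6500] = 32.1376; exercise value = 47.0000 > continuation, so V_d = 47.0000 (exercise)
Node 0 (S = 140): continuation = 1/1.09·[0.7000·19.0000 + 0.3000·47.0000] = 25.1376; exercise value = 40.0000 > continuation, so V_0 = 40.0000 (exercise)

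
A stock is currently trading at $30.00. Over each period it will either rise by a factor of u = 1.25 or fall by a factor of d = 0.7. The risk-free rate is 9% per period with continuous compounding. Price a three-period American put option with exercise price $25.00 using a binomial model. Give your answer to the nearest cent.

$1.33

Risk-neutral probability p = (e^0.09 − 0.7)/(1.25 − 0.7) = 0.3942/0.5500 = 0.7167
Terminal stock prices: S_uuu = 58.59, S_uud = 32.81, S_udd = 18.37, S_ddd = 10.29
Terminal payoffs (K − S): max(-33.59, 0) = 0, max(-7.812, 0) = 0, max(6.625, 0) = 6.625, max(14.71, 0) = 14.71
Node uu (S = 46.88): continuation = e^(−0.09)·[0.7167·0.0000 + 0.2833·0.0000] = 0.0000; exercise value = 0.0000 ≤ continuation, so V_uu = 0.0000
Node ud (S = 26.25): continuation = e^(−0.09)·[0.7167·0.0000 + 0.2833·6.6250] = 1.7154; exercise value = 0.0000 ≤ continuation, so V_ud = 1.7154
Node dd (S = 14.7): continuation = e^(−0.09)·[0.7167·6.6250 + 0.2833·14.7100] = 8.1483; exercise value = 10.3000 > continuation, so V_dd = 10.3000 (exercise)
Node u (S = 37.5): continuation = e^(−0.09)·[0.7167·0.0000 + 0.2833·1.7154] = 0.4442; exercise value = 0.0000 ≤ continuation, so V_u = 0.4442
Node d (S = 21): continuation = e^(−0.09)·[0.7167·1.7154 + 0.2833·10.3000] = 3.7906; exercise value = 4.0000 > continuation, so V_d = 4.0000 (exercise)
Node 0 (S = 30): continuation = e^(−0.09)·[0.7167·0.4442 + 0.2833·4.0000] = 1.3267; exercise value = 0.0000 ≤ continuation, so V_0 = 1.3267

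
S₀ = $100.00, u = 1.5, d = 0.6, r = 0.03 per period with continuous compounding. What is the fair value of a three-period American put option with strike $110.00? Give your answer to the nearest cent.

Risk-neutral probability p = (e^0.03 − 0.6)/(1.5 − 0.6) = 0.4305/0.9000 = 0.4783
Terminal stock prices: S_uuu = 337.5, S_uud = 135, S_udd = 54, S_ddd = 21.6
Terminal payoffs (K − S): max(-227.5, 0) = 0, max(-25, 0) = 0, max(56, 0) = 56, max(88.4, 0) = 88.4
Node uu (S = 225): continuation = e^(−0.03)·[0.4783·0.0000 + 0.5217·0.0000] = 0.0000; exercise value = 0.0000 ≤ continuation, so V_uu = 0.0000
Node ud (S = 90): continuation = e^(−0.03)·[0.4783·0.0000 + 0.5217·56.0000] = 28.3527; exercise value = 20.0000 ≤ continuation, so V_ud = 28.3527
Node dd (S = 36): continuation = e^(−0.03)·[0.4783·56.0000 + 0.5217·88.4000] = 70.7490; exercise value = 74.0000 > continuation, so V_dd = 74.0000 (exercise)
Node u (S = 150): continuation = e^(−0.03)·[0.4783·0.0000 + 0.5217·28.3527] = 14.3549; exercise value = 0.0000 ≤ continuation, so V_u = 14.3549
Node d (S = 60): continuation = e^(−0.03)·[0.4783·28.3527 + 0.5217·74.0000] = 50.6259; exercise value = 50.0000 ≤ continuation, so V_d = 50.6259
Node 0 (S = 100): continuation = e^(−0.03)·[0.4783·14.3549 + 0.5217·50.6259] = 32.2946; exercise value = 10.0000 ≤ continuation, so V_0 = 32.2946

$32.29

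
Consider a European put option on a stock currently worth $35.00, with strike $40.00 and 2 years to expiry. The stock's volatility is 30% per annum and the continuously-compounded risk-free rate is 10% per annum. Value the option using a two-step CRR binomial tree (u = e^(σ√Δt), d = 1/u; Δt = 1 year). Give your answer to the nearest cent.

$4.72

CRR parameters: u = e^(σ√Δt) = e^(0.3·√1) = 1.3499, d = 1/u = 0.7408
Per-period rate: rΔt = 0.1·1 = 0.1, so R = e^0.1 = 1.1052
Risk-neutral probability p = (e^0.1 − 0.7408)/(1.3499 − 0.7408) = 0.3644/0.6090 = 0.5982
Terminal stock prices: S_uu = 63.77, S_ud = 35, S_dd = 19.21
Terminal payoffs (K − S): max(-23.77, 0) = 0, max(5, 0) = 5, max(20.79, 0) = 20.79
Node u (S = 47.25): V_u = e^(−0.1)·[0.5982·0.0000 + 0.4018·5.0000] = 1.8176
Node d (S = 25.93): V_d = e^(−0.1)·[0.5982·5.0000 + 0.4018·20.7916] = 10.2649
Node 0 (S = 35): V_0 = e^(−0.1)·[0.5982·1.8176 + 0.4018·10.2649] = 4.7155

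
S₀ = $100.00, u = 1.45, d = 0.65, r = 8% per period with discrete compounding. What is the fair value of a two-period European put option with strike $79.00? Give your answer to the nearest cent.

Risk-neutral probability p = (1 + 0.08 − 0.65)/(1.45 − 0.65) = 0.4300/0.8000 = 0.5375
Terminal stock prices: S_uu = 210.2, S_ud = 94.25, S_dd = 42.25
Terminal payoffs (K − S): max(-131.2, 0) = 0, max(-15.25, 0) = 0, max(36.75, 0) = 36.75
Node u (S = 145): V_u = 1/1.08·[0.5375·0.0000 + 0.4625·0.0000] = 0.0000
Node d (S = 65): V_d = 1/1.08·[0.5375·0.0000 + 0.4625·36.7500] = 15.7378
Node 0 (S = 100): V_0 = 1/1.08·[0.5375·0.0000 + 0.4625·15.7378] = 6.7396

$6.74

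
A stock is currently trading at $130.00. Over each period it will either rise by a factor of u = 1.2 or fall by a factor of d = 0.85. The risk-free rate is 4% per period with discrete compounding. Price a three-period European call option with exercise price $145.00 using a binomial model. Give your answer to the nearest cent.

Risk-neutral probability p = (1 + 0.04 − 0.85)/(1.2 − 0.85) = 0.1900/0.3500 = 0.5429
Terminal stock prices: S_uuu = 224.6, S_uud = 159.1, S_udd = 112.7, S_ddd = 79.84
Terminal payoffs (S − K): max(79.64, 0) = 79.64, max(14.12, 0) = 14.12, max(-32.29, 0) = 0, max(-65.16, 0) = 0
Node uu (S = 187.2): V_uu = 1/1.04·[0.5429·79.6400 + 0.4571·14.1200] = 47.7769
Node ud (S = 132.6): V_ud = 1/1.04·[0.5429·14.1200 + 0.4571·0.0000] = 7.3703
Node dd (S = 93.92): V_dd = 1/1.04·[0.5429·0.0000 + 0.4571·0.0000] = 0.0000
Node u (S = 156): V_u = 1/1.04·[0.5429·47.7769 + 0.4571·7.3703] = 28.1782
Node d (S = 110.5): V_d = 1/1.04·[0.5429·7.3703 + 0.4571·0.0000] = 3.8472
Node 0 (S = 130): V_0 = 1/1.04·[0.5429·28.1782 + 0.4571·3.8472] = 16.3995

$16.40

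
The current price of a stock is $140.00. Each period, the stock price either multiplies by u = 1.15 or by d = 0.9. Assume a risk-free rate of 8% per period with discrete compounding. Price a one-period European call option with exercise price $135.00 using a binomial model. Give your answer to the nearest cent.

Risk-neutral probability p = (1 + 0.08 − 0.9)/(1.15 − 0.9) = 0.1800/0.2500 = 0.7200
Terminal stock prices: S_u = 161, S_d = 126
Terminal payoffs (S − K): max(26, 0) = 26, max(-9, 0) = 0
Node 0 (S = 140): V_0 = 1/1.08·[0.7200·26.0000 + 0.2800·0.0000] = 17.3333

$17.33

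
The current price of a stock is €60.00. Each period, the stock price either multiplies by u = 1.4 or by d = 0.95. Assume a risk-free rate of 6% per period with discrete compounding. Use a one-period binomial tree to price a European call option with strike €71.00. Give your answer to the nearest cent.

Risk-neutral probability p = (1 + 0.06 − 0.95)/(1.4 − 0.95) = 0.1100/0.4500 = 0.2444
Terminal stock prices: S_u = 84, S_d = 57
Terminal payoffs (S − K): max(13, 0) = 13, max(-14, 0) = 0
Node 0 (S = 60): V_0 = 1/1.06·[0.2444·13.0000 + 0.7556·0.0000] = 2.9979

€3.00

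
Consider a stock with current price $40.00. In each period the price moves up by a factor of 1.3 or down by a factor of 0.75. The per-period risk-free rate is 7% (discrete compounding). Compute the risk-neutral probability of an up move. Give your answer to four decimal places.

p = 0.5818

Risk-neutral probability p = (1 + 0.07 − 0.75)/(1.3 − 0.75) = 0.3200/0.5500 = 0.5818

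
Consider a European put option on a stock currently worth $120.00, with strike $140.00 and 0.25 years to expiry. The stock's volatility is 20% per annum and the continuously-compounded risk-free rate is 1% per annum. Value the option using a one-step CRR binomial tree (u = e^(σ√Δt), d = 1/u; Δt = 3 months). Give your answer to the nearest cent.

CRR parameters: u = e^(σ√Δt) = e^(0.2·√0.25) = 1.1052, d = 1/u = 0.9048
Per-period rate: rΔt = 0.01·0.25 = 0.0025, so R = e^0.0025 = 1.0025
Risk-neutral probability p = (e^0.0025 − 0.9048)/(1.1052 − 0.9048) = 0.0977/0.2003 = 0.4875
Terminal stock prices: S_u = 132.6, S_d = 108.6
Terminal payoffs (K − S): max(7.379, 0) = 7.379, max(31.42, 0) = 31.42
Node 0 (S = 120): V_0 = e^(−0.0025)·[0.4875·7.3795 + 0.5125·31.4195] = 19.6504

$19.65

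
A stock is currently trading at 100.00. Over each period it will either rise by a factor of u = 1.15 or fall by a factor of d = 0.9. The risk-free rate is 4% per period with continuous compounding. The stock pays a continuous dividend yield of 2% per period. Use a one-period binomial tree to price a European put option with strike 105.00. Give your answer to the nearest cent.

7.48

Per-period risk-free factor R = e^0.04 = 1.0408; dividend-adjusted growth = e^(0.04−0.02) = 1.0202.
Risk-neutral probability p = (1.0202 − 0.9)/(1.15 − 0.9) = 0.1202/0.2500 = 0.4808
Terminal stock prices: S_u = 115, S_d = 90
Terminal payoffs (K − S): max(-10, 0) = 0, max(15, 0) = 15
Node 0 (S = 100): V_0 = e^(−0.04)·[0.4808·0.0000 + 0.5192·15.0000] = 7.4826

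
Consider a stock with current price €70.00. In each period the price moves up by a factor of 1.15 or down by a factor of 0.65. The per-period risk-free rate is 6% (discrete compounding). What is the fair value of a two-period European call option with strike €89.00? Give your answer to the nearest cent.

€2.14

Risk-neutral probability p = (1 + 0.06 − 0.65)/(1.15 − 0.65) = 0.4100/0.5000 = 0.8200
Terminal stock prices: S_uu = 92.57, S_ud = 52.33, S_dd = 29.58
Terminal payoffs (S − K): max(3.575, 0) = 3.575, max(-36.67, 0) = 0, max(-59.42, 0) = 0
Node u (S = 80.5): V_u = 1/1.06·[0.8200·3.5750 + 0.1800·0.0000] = 2.7656
Node d (S = 45.5): V_d = 1/1.06·[0.8200·0.0000 + 0.1800·0.0000] = 0.0000
Node 0 (S = 70): V_0 = 1/1.06·[0.8200·2.7656 + 0.1800·0.0000] = 2.1394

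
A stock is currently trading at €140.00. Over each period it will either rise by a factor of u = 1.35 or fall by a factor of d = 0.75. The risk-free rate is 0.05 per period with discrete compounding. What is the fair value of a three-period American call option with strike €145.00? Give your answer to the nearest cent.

Risk-neutral probability p = (1 + 0.05 − 0.75)/(1.35 − 0.75) = 0.3000/0.6000 = 0.5000
Terminal stock prices: S_uuu = 344.5, S_uud = 191.4, S_udd = 106.3, S_ddd = 59.06
Terminal payoffs (S − K): max(199.5, 0) = 199.5, max(46.36, 0) = 46.36, max(-38.69, 0) = 0, max(-85.94, 0) = 0
Node uu (S = 255.2): continuation = 1/1.05·[0.5000·199.4525 + 0.5000·46.3625] = 117.0548; exercise value = 110.1500 ≤ continuation, so V_uu = 117.0548
Node ud (S = 141.8): continuation = 1/1.05·[0.5000·46.3625 + 0.5000·0.0000] = 22.0774; exercise value = 0.0000 ≤ continuation, so V_ud = 22.0774
Node dd (S = 78.75): continuation = 1/1.05·[0.5000·0.0000 + 0.5000·0.0000] = 0.0000; exercise value = 0.0000 ≤ continuation, so V_dd = 0.0000
Node u (S = 189): continuation = 1/1.05·[0.5000·117.0548 + 0.5000·22.0774] = 66.2534; exercise value = 44.0000 ≤ continuation, so V_u = 66.2534
Node d (S = 105): continuation = 1/1.05·[0.5000·22.0774 + 0.5000·0.0000] = 10.5130; exercise value = 0.0000 ≤ continuation, so V_d = 10.5130
Node 0 (S = 140): continuation = 1/1.05·[0.5000·66.2534 + 0.5000·10.5130] = 36.5554; exercise value = 0.0000 ≤ continuation, so V_0 = 36.5554

€36.56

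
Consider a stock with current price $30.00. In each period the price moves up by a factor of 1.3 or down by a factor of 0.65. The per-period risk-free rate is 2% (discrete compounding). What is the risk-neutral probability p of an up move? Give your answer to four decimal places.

Risk-neutral probability p = (1 + 0.02 − 0.65)/(1.3 − 0.65) = 0.3700/0.6500 = 0.5692

p = 0.5692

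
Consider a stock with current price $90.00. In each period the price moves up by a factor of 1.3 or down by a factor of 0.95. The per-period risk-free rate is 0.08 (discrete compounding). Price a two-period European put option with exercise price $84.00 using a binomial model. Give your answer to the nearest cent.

Risk-neutral probability p = (1 + 0.08 − 0.95)/(1.3 − 0.95) = 0.1300/0.3500 = 0.3714
Terminal stock prices: S_uu = 152.1, S_ud = 111.1, S_dd = 81.22
Terminal payoffs (K − S): max(-68.1, 0) = 0, max(-27.15, 0) = 0, max(2.775, 0) = 2.775
Node u (S = 117): V_u = 1/1.08·[0.3714·0.0000 + 0.6286·0.0000] = 0.0000
Node d (S = 85.5): V_d = 1/1.08·[0.3714·0.0000 + 0.6286·2.7750] = 1.6151
Node 0 (S = 90): V_0 = 1/1.08·[0.3714·0.0000 + 0.6286·1.6151] = 0.9400

$0.94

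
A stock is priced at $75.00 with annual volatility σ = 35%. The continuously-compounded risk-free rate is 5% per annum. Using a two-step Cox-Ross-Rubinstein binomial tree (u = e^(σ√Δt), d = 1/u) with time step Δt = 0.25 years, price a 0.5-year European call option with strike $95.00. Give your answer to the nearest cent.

CRR parameters: u = e^(σ√Δt) = e^(0.35·√0.25) = 1.1912, d = 1/u = 0.8395
Per-period rate: rΔt = 0.05·0.25 = 0.0125, so R = e^0.0125 = 1.0126
Risk-neutral probability p = (e^0.0125 − 0.8395)/(1.1912 − 0.8395) = 0.1731/0.3518 = 0.4921
Terminal stock prices: S_uu = 106.4, S_ud = 75, S_dd = 52.85
Terminal payoffs (S − K): max(11.43, 0) = 11.43, max(-20, 0) = 0, max(-42.15, 0) = 0
Node u (S = 89.34): V_u = e^(−0.0125)·[0.4921·11.4301 + 0.5079·0.0000] = 5.5551
Node d (S = 62.96): V_d = e^(−0.0125)·[0.4921·0.0000 + 0.5079·0.0000] = 0.0000
Node 0 (S = 75): V_0 = e^(−0.0125)·[0.4921·5.5551 + 0.5079·0.0000] = 2.6998

$2.70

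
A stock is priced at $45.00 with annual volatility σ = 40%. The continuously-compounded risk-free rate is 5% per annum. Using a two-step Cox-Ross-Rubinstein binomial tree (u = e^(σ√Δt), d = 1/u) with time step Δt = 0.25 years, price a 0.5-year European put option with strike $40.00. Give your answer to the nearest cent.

$2.58

CRR parameters: u = e^(σ√Δt) = e^(0.4·√0.25) = 1.2214, d = 1/u = 0.8187
Per-period rate: rΔt = 0.05·0.25 = 0.0125, so R = e^0.0125 = 1.0126
Risk-neutral probability p = (e^0.0125 − 0.8187)/(1.2214 − 0.8187) = 0.1938/0.4027 = 0.4814
Terminal stock prices: S_uu = 67.13, S_ud = 45, S_dd = 30.16
Terminal payoffs (K − S): max(-27.13, 0) = 0, max(-5, 0) = 0, max(9.836, 0) = 9.836
Node u (S = 54.96): V_u = e^(−0.0125)·[0.4814·0.0000 + 0.5186·0.0000] = 0.0000
Node d (S = 36.84): V_d = e^(−0.0125)·[0.4814·0.0000 + 0.5186·9.8356] = 5.0373
Node 0 (S = 45): V_0 = e^(−0.0125)·[0.4814·0.0000 + 0.5186·5.0373] = 2.5799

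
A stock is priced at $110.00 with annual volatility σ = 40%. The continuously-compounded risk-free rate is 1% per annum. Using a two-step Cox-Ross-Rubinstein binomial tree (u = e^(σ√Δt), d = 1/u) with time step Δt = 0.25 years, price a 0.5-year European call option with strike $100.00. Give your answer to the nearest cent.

CRR parameters: u = e^(σ√Δt) = e^(0.4·√0.25) = 1.2214, d = 1/u = 0.8187
Per-period rate: rΔt = 0.01·0.25 = 0.0025, so R = e^0.0025 = 1.0025
Risk-neutral probability p = (e^0.0025 − 0.8187)/(1.2214 − 0.8187) = 0.1838/0.4027 = 0.4564
Terminal stock prices: S_uu = 164.1, S_ud = 110, S_dd = 73.74
Terminal payoffs (S − K): max(64.1, 0) = 64.1, max(10, 0) = 10, max(-26.26, 0) = 0
Node u (S = 134.4): V_u = e^(−0.0025)·[0.4564·64.1007 + 0.5436·10.0000] = 34.6040
Node d (S = 90.06): V_d = e^(−0.0025)·[0.4564·10.0000 + 0.5436·0.0000] = 4.5524
Node 0 (S = 110): V_0 = e^(−0.0025)·[0.4564·34.6040 + 0.5436·4.5524] = 18.2218

$18.22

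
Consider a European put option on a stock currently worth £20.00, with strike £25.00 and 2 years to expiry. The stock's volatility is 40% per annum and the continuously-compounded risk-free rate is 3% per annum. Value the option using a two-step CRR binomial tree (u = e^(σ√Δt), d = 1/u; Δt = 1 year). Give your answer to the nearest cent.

£7.08

CRR parameters: u = e^(σ√Δt) = e^(0.4·√1) = 1.4918, d = 1/u = 0.6703
Per-period rate: rΔt = 0.03·1 = 0.03, so R = e^0.03 = 1.0305
Risk-neutral probability p = (e^0.03 − 0.6703)/(1.4918 − 0.6703) = 0.3601/0.8215 = 0.4384
Terminal stock prices: S_uu = 44.51, S_ud = 20, S_dd = 8.987
Terminal payoffs (K − S): max(-19.51, 0) = 0, max(5, 0) = 5, max(16.01, 0) = 16.01
Node u (S = 29.84): V_u = e^(−0.03)·[0.4384·0.0000 + 0.5616·5.0000] = 2.7251
Node d (S = 13.41): V_d = e^(−0.03)·[0.4384·5.0000 + 0.5616·16.0134] = 10.8547
Node 0 (S = 20): V_0 = e^(−0.03)·[0.4384·2.7251 + 0.5616·10.8547] = 7.0754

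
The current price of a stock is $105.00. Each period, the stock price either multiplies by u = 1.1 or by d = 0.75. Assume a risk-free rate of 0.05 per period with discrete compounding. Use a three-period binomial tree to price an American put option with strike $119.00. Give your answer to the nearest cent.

$14.00

Risk-neutral probability p = (1 + 0.05 − 0.75)/(1.1 − 0.75) = 0.3000/0.3500 = 0.8571
Terminal stock prices: S_uuu = 139.8, S_uud = 95.29, S_udd = 64.97, S_ddd = 44.3
Terminal payoffs (K − S): max(-20.76, 0) = 0, max(23.71, 0) = 23.71, max(54.03, 0) = 54.03, max(74.7, 0) = 74.7
Node uu (S = 127.1): continuation = 1/1.05·[0.8571·0.0000 + 0.1429·23.7125] = 3.2262; exercise value = 0.0000 ≤ continuation, so V_uu = 3.2262
Node ud (S = 86.63): continuation = 1/1.05·[0.8571·23.7125 + 0.1429·54.0312] = 26.7083; exercise value = 32.3750 > continuation, so V_ud = 32.3750 (exercise)
Node dd (S = 59.06): continuation = 1/1.05·[0.8571·54.0312 + 0.1429·74.7031] = 54.2708; exercise value = 59.9375 > continuation, so V_dd = 59.9375 (exercise)
Node u (S = 115.5): continuation = 1/1.05·[0.8571·3.2262 + 0.1429·32.3750] = 7.0384; exercise value = 3.5000 ≤ continuation, so V_u = 7.0384
Node d (S = 78.75): continuation = 1/1.05·[0.8571·32.3750 + 0.1429·59.9375] = 34.5833; exercise value = 40.2500 > continuation, so V_d = 40.2500 (exercise)
Node 0 (S = 105): continuation = 1/1.05·[0.8571·7.0384 + 0.1429·40.2500] = 11.2218; exercise value = 14.0000 > continuation, so V_0 = 14.0000 (exercise)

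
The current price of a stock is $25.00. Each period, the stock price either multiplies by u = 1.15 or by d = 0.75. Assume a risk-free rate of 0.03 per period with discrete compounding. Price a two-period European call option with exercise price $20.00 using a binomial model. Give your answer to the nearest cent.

$6.65

Risk-neutral probability p = (1 + 0.03 − 0.75)/(1.15 − 0.75) = 0.2800/0.4000 = 0.7000
Terminal stock prices: S_uu = 33.06, S_ud = 21.56, S_dd = 14.06
Terminal payoffs (S − K): max(13.06, 0) = 13.06, max(1.562, 0) = 1.562, max(-5.938, 0) = 0
Node u (S = 28.75): V_u = 1/1.03·[0.7000·13.0625 + 0.3000·1.5625] = 9.3325
Node d (S = 18.75): V_d = 1/1.03·[0.7000·1.5625 + 0.3000·0.0000] = 1.0619
Node 0 (S = 25): V_0 = 1/1.03·[0.7000·9.3325 + 0.3000·1.0619] = 6.6518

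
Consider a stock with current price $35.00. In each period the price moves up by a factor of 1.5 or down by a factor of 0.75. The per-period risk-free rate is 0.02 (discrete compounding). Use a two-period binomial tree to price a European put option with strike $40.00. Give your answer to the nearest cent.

$8.27

Risk-neutral probability p = (1 + 0.02 − 0.75)/(1.5 − 0.75) = 0.2700/0.7500 = 0.3600
Terminal stock prices: S_uu = 78.75, S_ud = 39.38, S_dd = 19.69
Terminal payoffs (K − S): max(-38.75, 0) = 0, max(0.625, 0) = 0.625, max(20.31, 0) = 20.31
Node u (S = 52.5): V_u = 1/1.02·[0.3600·0.0000 + 0.6400·0.6250] = 0.3922
Node d (S = 26.25): V_d = 1/1.02·[0.3600·0.6250 + 0.6400·20.3125] = 12.9657
Node 0 (S = 35): V_0 = 1/1.02·[0.3600·0.3922 + 0.6400·12.9657] = 8.2737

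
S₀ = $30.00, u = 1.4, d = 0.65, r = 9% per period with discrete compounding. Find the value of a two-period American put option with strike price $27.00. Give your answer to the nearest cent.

Risk-neutral probability p = (1 + 0.09 − 0.65)/(1.4 − 0.65) = 0.4400/0.7500 = 0.5867
Terminal stock prices: S_uu = 58.8, S_ud = 27.3, S_dd = 12.68
Terminal payoffs (K − S): max(-31.8, 0) = 0, max(-0.3, 0) = 0, max(14.32, 0) = 14.32
Node u (S = 42): continuation = 1/1.09·[0.5867·0.0000 + 0.4133·0.0000] = 0.0000; exercise value = 0.0000 ≤ continuation, so V_u = 0.0000
Node d (S = 19.5): continuation = 1/1.09·[0.5867·0.0000 + 0.4133·14.3250] = 5.4321; exercise value = 7.5000 > continuation, so V_d = 7.5000 (exercise)
Node 0 (S = 30): continuation = 1/1.09·[0.5867·0.0000 + 0.4133·7.5000] = 2.8440; exercise value = 0.0000 ≤ continuation, so V_0 = 2.8440

$2.84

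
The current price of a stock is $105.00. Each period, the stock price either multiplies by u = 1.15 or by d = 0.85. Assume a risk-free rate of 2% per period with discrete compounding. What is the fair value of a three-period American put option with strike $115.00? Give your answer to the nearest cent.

Risk-neutral probability p = (1 + 0.02 − 0.85)/(1.15 − 0.85) = 0.1700/0.3000 = 0.5667
Terminal stock prices: S_uuu = 159.7, S_uud = 118, S_udd = 87.24, S_ddd = 64.48
Terminal payoffs (K − S): max(-44.69, 0) = 0, max(-3.033, 0) = 0, max(27.76, 0) = 27.76, max(50.52, 0) = 50.52
Node uu (S = 138.9): continuation = 1/1.02·[0.5667·0.0000 + 0.4333·0.0000] = 0.0000; exercise value = 0.0000 ≤ continuation, so V_uu = 0.0000
Node ud (S = 102.6): continuation = 1/1.02·[0.5667·0.0000 + 0.4333·27.7581] = 11.7927; exercise value = 12.3625 > continuation, so V_ud = 12.3625 (exercise)
Node dd (S = 75.86): continuation = 1/1.02·[0.5667·27.7581 + 0.4333·50.5169] = 36.8826; exercise value = 39.1375 > continuation, so V_dd = 39.1375 (exercise)
Node u (S = 120.7): continuation = 1/1.02·[0.5667·0.0000 + 0.4333·12.3625] = 5.2520; exercise value = 0.0000 ≤ continuation, so V_u = 5.2520
Node d (S = 89.25): continuation = 1/1.02·[0.5667·12.3625 + 0.4333·39.1375] = 23.4951; exercise value = 25.7500 > continuation, so V_d = 25.7500 (exercise)
Node 0 (S = 105): continuation = 1/1.02·[0.5667·5.2520 + 0.4333·25.7500] = 13.8573; exercise value = 10.0000 ≤ continuation, so V_0 = 13.8573

$13.86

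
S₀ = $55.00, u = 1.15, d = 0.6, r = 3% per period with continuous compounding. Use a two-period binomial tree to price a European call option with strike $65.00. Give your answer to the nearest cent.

$4.46

Risk-neutral probability p = (e^0.03 − 0.6)/(1.15 − 0.6) = 0.4305/0.5500 = 0.7826
Terminal stock prices: S_uu = 72.74, S_ud = 37.95, S_dd = 19.8
Terminal payoffs (S − K): max(7.737, 0) = 7.737, max(-27.05, 0) = 0, max(-45.2, 0) = 0
Node u (S = 63.25): V_u = e^(−0.03)·[0.7826·7.7375 + 0.2174·0.0000] = 5.8767
Node d (S = 33): V_d = e^(−0.03)·[0.7826·0.0000 + 0.2174·0.0000] = 0.0000
Node 0 (S = 55): V_0 = e^(−0.03)·[0.7826·5.8767 + 0.2174·0.0000] = 4.4635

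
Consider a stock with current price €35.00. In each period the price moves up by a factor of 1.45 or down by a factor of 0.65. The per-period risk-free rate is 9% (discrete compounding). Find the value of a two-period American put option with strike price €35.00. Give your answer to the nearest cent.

€5.48

Risk-neutral probability p = (1 + 0.09 − 0.65)/(1.45 − 0.65) = 0.4400/0.8000 = 0.5500
Terminal stock prices: S_uu = 73.59, S_ud = 32.99, S_dd = 14.79
Terminal payoffs (K − S): max(-38.59, 0) = 0, max(2.012, 0) = 2.012, max(20.21, 0) = 20.21
Node u (S = 50.75): continuation = 1/1.09·[0.5500·0.0000 + 0.4500·2.0125] = 0.8308; exercise value = 0.0000 ≤ continuation, so V_u = 0.8308
Node d (S = 22.75): continuation = 1/1.09·[0.5500·2.0125 + 0.4500·20.2125] = 9.3601; exercise value = 12.2500 > continuation, so V_d = 12.2500 (exercise)
Node 0 (S = 35): continuation = 1/1.09·[0.5500·0.8308 + 0.4500·12.2500] = 5.4766; exercise value = 0.0000 ≤ continuation, so V_0 = 5.4766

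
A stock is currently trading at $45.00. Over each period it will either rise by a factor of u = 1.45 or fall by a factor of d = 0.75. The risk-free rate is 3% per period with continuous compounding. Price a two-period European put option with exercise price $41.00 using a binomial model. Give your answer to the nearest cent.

$5.31

Risk-neutral probability p = (e^0.03 − 0.75)/(1.45 − 0.75) = 0.2805/0.7000 = 0.4006
Terminal stock prices: S_uu = 94.61, S_ud = 48.94, S_dd = 25.31
Terminal payoffs (K − S): max(-53.61, 0) = 0, max(-7.938, 0) = 0, max(15.69, 0) = 15.69
Node u (S = 65.25): V_u = e^(−0.03)·[0.4006·0.0000 + 0.5994·0.0000] = 0.0000
Node d (S = 33.75): V_d = e^(−0.03)·[0.4006·0.0000 + 0.5994·15.6875] = 9.1244
Node 0 (S = 45): V_0 = e^(−0.03)·[0.4006·0.0000 + 0.5994·9.1244] = 5.3071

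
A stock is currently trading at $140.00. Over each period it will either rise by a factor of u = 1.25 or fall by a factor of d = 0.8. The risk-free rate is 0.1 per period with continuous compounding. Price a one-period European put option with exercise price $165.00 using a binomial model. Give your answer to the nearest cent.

$15.43

Risk-neutral probability p = (e^0.1 − 0.8)/(1.25 − 0.8) = 0.3052/0.4500 = 0.6782
Terminal stock prices: S_u = 175, S_d = 112
Terminal payoffs (K − S): max(-10, 0) = 0, max(53, 0) = 53
Node 0 (S = 140): V_0 = e^(−0.1)·[0.6782·0.0000 + 0.3218·53.0000] = 15.4344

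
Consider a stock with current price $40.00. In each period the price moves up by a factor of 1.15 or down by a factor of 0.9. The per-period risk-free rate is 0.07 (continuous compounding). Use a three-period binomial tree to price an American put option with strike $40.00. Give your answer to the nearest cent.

Risk-neutral probability p = (e^0.07 − 0.9)/(1.15 − 0.9) = 0.1725/0.2500 = 0.6900
Terminal stock prices: S_uuu = 60.83, S_uud = 47.61, S_udd = 37.26, S_ddd = 29.16
Terminal payoffs (K − S): max(-20.83, 0) = 0, max(-7.61, 0) = 0, max(2.74, 0) = 2.74, max(10.84, 0) = 10.84
Node uu (S = 52.9): continuation = e^(−0.07)·[0.6900·0.0000 + 0.3100·0.0000] = 0.0000; exercise value = 0.0000 ≤ continuation, so V_uu = 0.0000
Node ud (S = 41.4): continuation = e^(−0.07)·[0.6900·0.0000 + 0.3100·2.7400] = 0.7919; exercise value = 0.0000 ≤ continuation, so V_ud = 0.7919
Node dd (S = 32.4): continuation = e^(−0.07)·[0.6900·2.7400 + 0.3100·10.8400] = 4.8958; exercise value = 7.6000 > continuation, so V_dd = 7.6000 (exercise)
Node u (S = 46): continuation = e^(−0.07)·[0.6900·0.0000 + 0.3100·0.7919] = 0.2289; exercise value = 0.0000 ≤ continuation, so V_u = 0.2289
Node d (S = 36): continuation = e^(−0.07)·[0.6900·0.7919 + 0.3100·7.6000] = 2.7060; exercise value = 4.0000 > continuation, so V_d = 4.0000 (exercise)
Node 0 (S = 40): continuation = e^(−0.07)·[0.6900·0.2289 + 0.3100·4.0000] = 1.3033; exercise value = 0.0000 ≤ continuation, so V_0 = 1.3033

$1.30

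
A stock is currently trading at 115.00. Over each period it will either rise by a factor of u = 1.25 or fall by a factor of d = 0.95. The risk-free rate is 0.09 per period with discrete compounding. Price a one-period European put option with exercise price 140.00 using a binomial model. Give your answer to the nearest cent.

15.05

Risk-neutral probability p = (1 + 0.09 − 0.95)/(1.25 − 0.95) = 0.1400/0.3000 = 0.4667
Terminal stock prices: S_u = 143.8, S_d = 109.2
Terminal payoffs (K − S): max(-3.75, 0) = 0, max(30.75, 0) = 30.75
Node 0 (S = 115): V_0 = 1/1.09·[0.4667·0.0000 + 0.5333·30.7500] = 15.0459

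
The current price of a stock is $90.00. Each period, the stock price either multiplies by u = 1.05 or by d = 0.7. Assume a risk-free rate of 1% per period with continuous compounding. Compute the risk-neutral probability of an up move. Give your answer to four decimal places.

Risk-neutral probability p = (e^0.01 − 0.7)/(1.05 − 0.7) = 0.3101/0.3500 = 0.8859

p = 0.8859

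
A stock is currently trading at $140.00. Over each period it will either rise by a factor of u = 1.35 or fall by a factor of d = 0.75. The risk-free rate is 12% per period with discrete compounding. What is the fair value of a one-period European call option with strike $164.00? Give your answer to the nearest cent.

$13.76

Risk-neutral probability p = (1 + 0.12 − 0.75)/(1.35 − 0.75) = 0.3700/0.6000 = 0.6167
Terminal stock prices: S_u = 189, S_d = 105
Terminal payoffs (S − K): max(25, 0) = 25, max(-59, 0) = 0
Node 0 (S = 140): V_0 = 1/1.12·[0.6167·25.0000 + 0.3833·0.0000] = 13.7649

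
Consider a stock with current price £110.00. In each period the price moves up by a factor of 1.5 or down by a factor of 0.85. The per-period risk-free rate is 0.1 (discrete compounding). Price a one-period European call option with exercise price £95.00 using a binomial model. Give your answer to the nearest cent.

£24.48

Risk-neutral probability p = (1 + 0.1 − 0.85)/(1.5 − 0.85) = 0.2500/0.6500 = 0.3846
Terminal stock prices: S_u = 165, S_d = 93.5
Terminal payoffs (S − K): max(70, 0) = 70, max(-1.5, 0) = 0
Node 0 (S = 110): V_0 = 1/1.1·[0.3846·70.0000 + 0.6154·0.0000] = 24.4755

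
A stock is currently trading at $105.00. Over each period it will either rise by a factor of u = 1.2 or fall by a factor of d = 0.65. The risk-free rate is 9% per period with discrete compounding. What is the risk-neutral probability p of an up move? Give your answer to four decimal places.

Risk-neutral probability p = (1 + 0.09 − 0.65)/(1.2 − 0.65) = 0.4400/0.5500 = 0.8000

p = 0.8000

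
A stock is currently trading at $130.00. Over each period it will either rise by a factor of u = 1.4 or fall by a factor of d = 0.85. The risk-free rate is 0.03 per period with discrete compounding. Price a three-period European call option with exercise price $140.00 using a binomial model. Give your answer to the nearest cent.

$22.10

Risk-neutral probability p = (1 + 0.03 − 0.85)/(1.4 − 0.85) = 0.1800/0.5500 = 0.3273
Terminal stock prices: S_uuu = 356.7, S_uud = 216.6, S_udd = 131.5, S_ddd = 79.84
Terminal payoffs (S − K): max(216.7, 0) = 216.7, max(76.58, 0) = 76.58, max(-8.505, 0) = 0, max(-60.16, 0) = 0
Node uu (S = 254.8): V_uu = 1/1.03·[0.3273·216.7200 + 0.6727·76.5800] = 118.8777
Node ud (S = 154.7): V_ud = 1/1.03·[0.3273·76.5800 + 0.6727·0.0000] = 24.3326
Node dd (S = 93.92): V_dd = 1/1.03·[0.3273·0.0000 + 0.6727·0.0000] = 0.0000
Node u (S = 182): V_u = 1/1.03·[0.3273·118.8777 + 0.6727·24.3326] = 53.6647
Node d (S = 110.5): V_d = 1/1.03·[0.3273·24.3326 + 0.6727·0.0000] = 7.7314
Node 0 (S = 130): V_0 = 1/1.03·[0.3273·53.6647 + 0.6727·7.7314] = 22.1011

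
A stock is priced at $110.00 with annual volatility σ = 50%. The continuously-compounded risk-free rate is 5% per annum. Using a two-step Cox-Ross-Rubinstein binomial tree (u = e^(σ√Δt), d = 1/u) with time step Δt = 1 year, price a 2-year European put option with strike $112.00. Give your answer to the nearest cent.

CRR parameters: u = e^(σ√Δt) = e^(0.5·√1) = 1.6487, d = 1/u = 0.6065
Per-period rate: rΔt = 0.05·1 = 0.05, so R = e^0.05 = 1.0513
Risk-neutral probability p = (e^0.05 − 0.6065)/(1.6487 − 0.6065) = 0.4447/1.0422 = 0.4267
Terminal stock prices: S_uu = 299, S_ud = 110, S_dd = 40.47
Terminal payoffs (K − S): max(-187, 0) = 0, max(2, 0) = 2, max(71.53, 0) = 71.53
Node u (S = 181.4): V_u = e^(−0.05)·[0.4267·0.0000 + 0.5733·2.0000] = 1.0906
Node d (S = 66.72): V_d = e^(−0.05)·[0.4267·2.0000 + 0.5733·71.5333] = 39.8193
Node 0 (S = 110): V_0 = e^(−0.05)·[0.4267·1.0906 + 0.5733·39.8193] = 22.1564

$22.16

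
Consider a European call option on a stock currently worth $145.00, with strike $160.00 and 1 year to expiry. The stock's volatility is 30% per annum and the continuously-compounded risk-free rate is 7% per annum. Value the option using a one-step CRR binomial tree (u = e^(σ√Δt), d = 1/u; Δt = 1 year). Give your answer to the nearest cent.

CRR parameters: u = e^(σ√Δt) = e^(0.3·√1) = 1.3499, d = 1/u = 0.7408
Per-period rate: rΔt = 0.07·1 = 0.07, so R = e^0.07 = 1.0725
Risk-neutral probability p = (e^0.07 − 0.7408)/(1.3499 − 0.7408) = 0.3317/0.6090 = 0.5446
Terminal stock prices: S_u = 195.7, S_d = 107.4
Terminal payoffs (S − K): max(35.73, 0) = 35.73, max(-52.58, 0) = 0
Node 0 (S = 145): V_0 = e^(−0.07)·[0.5446·35.7295 + 0.4554·0.0000] = 18.1432

$18.14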